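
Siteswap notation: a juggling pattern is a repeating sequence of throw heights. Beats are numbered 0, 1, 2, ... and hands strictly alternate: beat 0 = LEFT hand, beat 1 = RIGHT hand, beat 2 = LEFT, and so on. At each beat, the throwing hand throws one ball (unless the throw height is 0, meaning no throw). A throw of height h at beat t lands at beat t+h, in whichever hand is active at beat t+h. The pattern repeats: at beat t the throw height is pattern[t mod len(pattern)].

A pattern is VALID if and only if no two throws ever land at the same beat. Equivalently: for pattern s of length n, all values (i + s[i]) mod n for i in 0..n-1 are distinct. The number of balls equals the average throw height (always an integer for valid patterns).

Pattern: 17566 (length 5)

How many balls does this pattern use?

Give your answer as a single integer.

Answer: 5

Derivation:
Pattern = [1, 7, 5, 6, 6], length n = 5
  position 0: throw height = 1, running sum = 1
  position 1: throw height = 7, running sum = 8
  position 2: throw height = 5, running sum = 13
  position 3: throw height = 6, running sum = 19
  position 4: throw height = 6, running sum = 25
Total sum = 25; balls = sum / n = 25 / 5 = 5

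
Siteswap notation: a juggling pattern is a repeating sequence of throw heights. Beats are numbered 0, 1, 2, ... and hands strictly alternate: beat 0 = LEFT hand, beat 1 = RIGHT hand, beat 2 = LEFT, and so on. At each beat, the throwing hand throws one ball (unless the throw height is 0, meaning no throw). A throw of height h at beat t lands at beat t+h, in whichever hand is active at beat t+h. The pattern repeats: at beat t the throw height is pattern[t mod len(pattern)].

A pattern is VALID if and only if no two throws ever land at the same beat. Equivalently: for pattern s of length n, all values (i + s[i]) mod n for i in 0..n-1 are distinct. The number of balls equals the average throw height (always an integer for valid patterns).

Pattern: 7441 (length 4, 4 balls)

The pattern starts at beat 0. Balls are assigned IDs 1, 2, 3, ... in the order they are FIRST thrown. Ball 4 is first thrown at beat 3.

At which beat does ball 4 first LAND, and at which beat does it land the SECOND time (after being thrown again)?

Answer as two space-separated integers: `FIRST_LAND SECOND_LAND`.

Answer: 4 11

Derivation:
Beat 0 (L): throw ball1 h=7 -> lands@7:R; in-air after throw: [b1@7:R]
Beat 1 (R): throw ball2 h=4 -> lands@5:R; in-air after throw: [b2@5:R b1@7:R]
Beat 2 (L): throw ball3 h=4 -> lands@6:L; in-air after throw: [b2@5:R b3@6:L b1@7:R]
Beat 3 (R): throw ball4 h=1 -> lands@4:L; in-air after throw: [b4@4:L b2@5:R b3@6:L b1@7:R]
Beat 4 (L): throw ball4 h=7 -> lands@11:R; in-air after throw: [b2@5:R b3@6:L b1@7:R b4@11:R]
Beat 5 (R): throw ball2 h=4 -> lands@9:R; in-air after throw: [b3@6:L b1@7:R b2@9:R b4@11:R]
Beat 6 (L): throw ball3 h=4 -> lands@10:L; in-air after throw: [b1@7:R b2@9:R b3@10:L b4@11:R]
Beat 7 (R): throw ball1 h=1 -> lands@8:L; in-air after throw: [b1@8:L b2@9:R b3@10:L b4@11:R]
Beat 8 (L): throw ball1 h=7 -> lands@15:R; in-air after throw: [b2@9:R b3@10:L b4@11:R b1@15:R]
Beat 9 (R): throw ball2 h=4 -> lands@13:R; in-air after throw: [b3@10:L b4@11:R b2@13:R b1@15:R]
Beat 10 (L): throw ball3 h=4 -> lands@14:L; in-air after throw: [b4@11:R b2@13:R b3@14:L b1@15:R]
Beat 11 (R): throw ball4 h=1 -> lands@12:L; in-air after throw: [b4@12:L b2@13:R b3@14:L b1@15:R]
Ball 4: thrown@3 h=1 -> first land @4; rethrown@4 h=7 -> second land @11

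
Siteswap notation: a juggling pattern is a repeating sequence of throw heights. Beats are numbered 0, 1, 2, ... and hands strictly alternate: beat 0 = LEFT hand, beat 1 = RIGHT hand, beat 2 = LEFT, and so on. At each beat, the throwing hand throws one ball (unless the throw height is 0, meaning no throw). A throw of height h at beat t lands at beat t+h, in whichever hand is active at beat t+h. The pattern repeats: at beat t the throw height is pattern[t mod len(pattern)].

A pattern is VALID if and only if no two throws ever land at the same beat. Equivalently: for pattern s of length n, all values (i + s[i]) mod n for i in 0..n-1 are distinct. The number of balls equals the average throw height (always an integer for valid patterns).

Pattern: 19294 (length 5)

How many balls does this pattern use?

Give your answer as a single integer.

Answer: 5

Derivation:
Pattern = [1, 9, 2, 9, 4], length n = 5
  position 0: throw height = 1, running sum = 1
  position 1: throw height = 9, running sum = 10
  position 2: throw height = 2, running sum = 12
  position 3: throw height = 9, running sum = 21
  position 4: throw height = 4, running sum = 25
Total sum = 25; balls = sum / n = 25 / 5 = 5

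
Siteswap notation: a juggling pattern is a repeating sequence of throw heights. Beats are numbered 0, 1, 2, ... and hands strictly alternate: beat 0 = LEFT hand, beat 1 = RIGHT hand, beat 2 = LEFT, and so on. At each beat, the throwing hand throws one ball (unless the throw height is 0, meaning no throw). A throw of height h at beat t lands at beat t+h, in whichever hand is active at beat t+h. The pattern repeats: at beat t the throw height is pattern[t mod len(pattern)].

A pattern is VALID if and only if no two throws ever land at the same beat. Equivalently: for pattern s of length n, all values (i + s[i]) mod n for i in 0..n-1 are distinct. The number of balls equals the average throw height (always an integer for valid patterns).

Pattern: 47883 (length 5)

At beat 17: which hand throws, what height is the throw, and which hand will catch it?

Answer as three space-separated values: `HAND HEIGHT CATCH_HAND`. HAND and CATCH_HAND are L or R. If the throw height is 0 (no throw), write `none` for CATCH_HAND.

Answer: R 8 R

Derivation:
Beat 17: 17 mod 2 = 1, so hand = R
Throw height = pattern[17 mod 5] = pattern[2] = 8
Lands at beat 17+8=25, 25 mod 2 = 1, so catch hand = R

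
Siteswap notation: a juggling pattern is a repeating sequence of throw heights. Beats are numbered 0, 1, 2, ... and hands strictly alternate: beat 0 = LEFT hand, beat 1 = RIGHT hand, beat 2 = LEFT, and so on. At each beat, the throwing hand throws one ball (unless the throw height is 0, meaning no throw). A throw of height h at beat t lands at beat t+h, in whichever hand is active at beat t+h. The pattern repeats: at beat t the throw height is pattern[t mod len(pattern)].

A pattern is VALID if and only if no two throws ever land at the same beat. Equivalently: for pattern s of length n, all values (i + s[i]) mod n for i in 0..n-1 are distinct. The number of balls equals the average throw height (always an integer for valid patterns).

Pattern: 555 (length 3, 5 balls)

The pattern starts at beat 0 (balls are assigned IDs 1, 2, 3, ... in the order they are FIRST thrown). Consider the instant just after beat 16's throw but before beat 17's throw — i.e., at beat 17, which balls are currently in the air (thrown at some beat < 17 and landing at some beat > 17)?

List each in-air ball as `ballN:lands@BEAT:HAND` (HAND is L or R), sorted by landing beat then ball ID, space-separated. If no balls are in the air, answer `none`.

Beat 0 (L): throw ball1 h=5 -> lands@5:R; in-air after throw: [b1@5:R]
Beat 1 (R): throw ball2 h=5 -> lands@6:L; in-air after throw: [b1@5:R b2@6:L]
Beat 2 (L): throw ball3 h=5 -> lands@7:R; in-air after throw: [b1@5:R b2@6:L b3@7:R]
Beat 3 (R): throw ball4 h=5 -> lands@8:L; in-air after throw: [b1@5:R b2@6:L b3@7:R b4@8:L]
Beat 4 (L): throw ball5 h=5 -> lands@9:R; in-air after throw: [b1@5:R b2@6:L b3@7:R b4@8:L b5@9:R]
Beat 5 (R): throw ball1 h=5 -> lands@10:L; in-air after throw: [b2@6:L b3@7:R b4@8:L b5@9:R b1@10:L]
Beat 6 (L): throw ball2 h=5 -> lands@11:R; in-air after throw: [b3@7:R b4@8:L b5@9:R b1@10:L b2@11:R]
Beat 7 (R): throw ball3 h=5 -> lands@12:L; in-air after throw: [b4@8:L b5@9:R b1@10:L b2@11:R b3@12:L]
Beat 8 (L): throw ball4 h=5 -> lands@13:R; in-air after throw: [b5@9:R b1@10:L b2@11:R b3@12:L b4@13:R]
Beat 9 (R): throw ball5 h=5 -> lands@14:L; in-air after throw: [b1@10:L b2@11:R b3@12:L b4@13:R b5@14:L]
Beat 10 (L): throw ball1 h=5 -> lands@15:R; in-air after throw: [b2@11:R b3@12:L b4@13:R b5@14:L b1@15:R]
Beat 11 (R): throw ball2 h=5 -> lands@16:L; in-air after throw: [b3@12:L b4@13:R b5@14:L b1@15:R b2@16:L]
Beat 12 (L): throw ball3 h=5 -> lands@17:R; in-air after throw: [b4@13:R b5@14:L b1@15:R b2@16:L b3@17:R]
Beat 13 (R): throw ball4 h=5 -> lands@18:L; in-air after throw: [b5@14:L b1@15:R b2@16:L b3@17:R b4@18:L]
Beat 14 (L): throw ball5 h=5 -> lands@19:R; in-air after throw: [b1@15:R b2@16:L b3@17:R b4@18:L b5@19:R]
Beat 15 (R): throw ball1 h=5 -> lands@20:L; in-air after throw: [b2@16:L b3@17:R b4@18:L b5@19:R b1@20:L]
Beat 16 (L): throw ball2 h=5 -> lands@21:R; in-air after throw: [b3@17:R b4@18:L b5@19:R b1@20:L b2@21:R]
Beat 17 (R): throw ball3 h=5 -> lands@22:L; in-air after throw: [b4@18:L b5@19:R b1@20:L b2@21:R b3@22:L]

Answer: ball4:lands@18:L ball5:lands@19:R ball1:lands@20:L ball2:lands@21:R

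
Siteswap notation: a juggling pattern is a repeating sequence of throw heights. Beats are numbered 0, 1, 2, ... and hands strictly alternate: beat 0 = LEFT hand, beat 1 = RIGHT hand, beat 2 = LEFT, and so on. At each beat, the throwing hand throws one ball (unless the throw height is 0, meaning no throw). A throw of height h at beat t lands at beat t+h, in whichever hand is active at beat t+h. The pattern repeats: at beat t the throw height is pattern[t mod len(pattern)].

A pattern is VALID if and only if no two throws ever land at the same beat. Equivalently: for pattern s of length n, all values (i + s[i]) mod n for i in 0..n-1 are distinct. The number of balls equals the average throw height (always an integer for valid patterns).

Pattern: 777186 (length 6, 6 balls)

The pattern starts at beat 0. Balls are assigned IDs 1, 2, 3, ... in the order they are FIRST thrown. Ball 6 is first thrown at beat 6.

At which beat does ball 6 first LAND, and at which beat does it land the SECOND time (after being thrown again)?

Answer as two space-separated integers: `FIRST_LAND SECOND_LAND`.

Answer: 13 20

Derivation:
Beat 0 (L): throw ball1 h=7 -> lands@7:R; in-air after throw: [b1@7:R]
Beat 1 (R): throw ball2 h=7 -> lands@8:L; in-air after throw: [b1@7:R b2@8:L]
Beat 2 (L): throw ball3 h=7 -> lands@9:R; in-air after throw: [b1@7:R b2@8:L b3@9:R]
Beat 3 (R): throw ball4 h=1 -> lands@4:L; in-air after throw: [b4@4:L b1@7:R b2@8:L b3@9:R]
Beat 4 (L): throw ball4 h=8 -> lands@12:L; in-air after throw: [b1@7:R b2@8:L b3@9:R b4@12:L]
Beat 5 (R): throw ball5 h=6 -> lands@11:R; in-air after throw: [b1@7:R b2@8:L b3@9:R b5@11:R b4@12:L]
Beat 6 (L): throw ball6 h=7 -> lands@13:R; in-air after throw: [b1@7:R b2@8:L b3@9:R b5@11:R b4@12:L b6@13:R]
Beat 7 (R): throw ball1 h=7 -> lands@14:L; in-air after throw: [b2@8:L b3@9:R b5@11:R b4@12:L b6@13:R b1@14:L]
Beat 8 (L): throw ball2 h=7 -> lands@15:R; in-air after throw: [b3@9:R b5@11:R b4@12:L b6@13:R b1@14:L b2@15:R]
Beat 9 (R): throw ball3 h=1 -> lands@10:L; in-air after throw: [b3@10:L b5@11:R b4@12:L b6@13:R b1@14:L b2@15:R]
Beat 10 (L): throw ball3 h=8 -> lands@18:L; in-air after throw: [b5@11:R b4@12:L b6@13:R b1@14:L b2@15:R b3@18:L]
Beat 11 (R): throw ball5 h=6 -> lands@17:R; in-air after throw: [b4@12:L b6@13:R b1@14:L b2@15:R b5@17:R b3@18:L]
Beat 12 (L): throw ball4 h=7 -> lands@19:R; in-air after throw: [b6@13:R b1@14:L b2@15:R b5@17:R b3@18:L b4@19:R]
Beat 13 (R): throw ball6 h=7 -> lands@20:L; in-air after throw: [b1@14:L b2@15:R b5@17:R b3@18:L b4@19:R b6@20:L]
Beat 14 (L): throw ball1 h=7 -> lands@21:R; in-air after throw: [b2@15:R b5@17:R b3@18:L b4@19:R b6@20:L b1@21:R]
Beat 15 (R): throw ball2 h=1 -> lands@16:L; in-air after throw: [b2@16:L b5@17:R b3@18:L b4@19:R b6@20:L b1@21:R]
Beat 16 (L): throw ball2 h=8 -> lands@24:L; in-air after throw: [b5@17:R b3@18:L b4@19:R b6@20:L b1@21:R b2@24:L]
Beat 17 (R): throw ball5 h=6 -> lands@23:R; in-air after throw: [b3@18:L b4@19:R b6@20:L b1@21:R b5@23:R b2@24:L]
Ball 6: thrown@6 h=7 -> first land @13; rethrown@13 h=7 -> second land @20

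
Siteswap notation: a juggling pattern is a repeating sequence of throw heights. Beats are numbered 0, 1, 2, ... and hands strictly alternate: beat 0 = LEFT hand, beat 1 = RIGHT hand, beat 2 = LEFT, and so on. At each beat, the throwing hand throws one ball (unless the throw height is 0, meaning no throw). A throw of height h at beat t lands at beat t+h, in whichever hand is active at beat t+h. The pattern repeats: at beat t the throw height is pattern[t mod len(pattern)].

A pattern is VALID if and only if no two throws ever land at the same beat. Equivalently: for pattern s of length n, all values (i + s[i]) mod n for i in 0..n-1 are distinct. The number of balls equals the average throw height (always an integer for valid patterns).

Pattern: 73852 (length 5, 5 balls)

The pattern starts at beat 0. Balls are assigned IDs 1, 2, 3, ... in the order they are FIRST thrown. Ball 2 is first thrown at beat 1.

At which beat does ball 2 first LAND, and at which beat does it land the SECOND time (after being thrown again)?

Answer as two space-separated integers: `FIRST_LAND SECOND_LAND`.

Beat 0 (L): throw ball1 h=7 -> lands@7:R; in-air after throw: [b1@7:R]
Beat 1 (R): throw ball2 h=3 -> lands@4:L; in-air after throw: [b2@4:L b1@7:R]
Beat 2 (L): throw ball3 h=8 -> lands@10:L; in-air after throw: [b2@4:L b1@7:R b3@10:L]
Beat 3 (R): throw ball4 h=5 -> lands@8:L; in-air after throw: [b2@4:L b1@7:R b4@8:L b3@10:L]
Beat 4 (L): throw ball2 h=2 -> lands@6:L; in-air after throw: [b2@6:L b1@7:R b4@8:L b3@10:L]
Beat 5 (R): throw ball5 h=7 -> lands@12:L; in-air after throw: [b2@6:L b1@7:R b4@8:L b3@10:L b5@12:L]
Beat 6 (L): throw ball2 h=3 -> lands@9:R; in-air after throw: [b1@7:R b4@8:L b2@9:R b3@10:L b5@12:L]
Ball 2: thrown@1 h=3 -> first land @4; rethrown@4 h=2 -> second land @6

Answer: 4 6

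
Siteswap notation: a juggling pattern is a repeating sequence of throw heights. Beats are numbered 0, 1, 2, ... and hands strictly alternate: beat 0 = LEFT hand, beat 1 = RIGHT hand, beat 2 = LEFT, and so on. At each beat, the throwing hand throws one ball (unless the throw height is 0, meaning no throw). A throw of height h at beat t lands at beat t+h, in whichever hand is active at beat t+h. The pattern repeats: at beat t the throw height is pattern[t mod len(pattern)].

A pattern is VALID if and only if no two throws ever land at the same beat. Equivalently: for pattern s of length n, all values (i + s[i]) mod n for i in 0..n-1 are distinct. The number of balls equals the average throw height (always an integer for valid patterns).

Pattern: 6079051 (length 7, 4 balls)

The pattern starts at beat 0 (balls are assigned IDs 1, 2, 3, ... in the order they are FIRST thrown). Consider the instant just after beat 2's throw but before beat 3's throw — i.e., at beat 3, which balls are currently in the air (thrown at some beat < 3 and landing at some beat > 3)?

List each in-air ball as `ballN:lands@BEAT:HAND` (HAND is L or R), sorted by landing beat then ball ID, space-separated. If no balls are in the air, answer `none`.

Answer: ball1:lands@6:L ball2:lands@9:R

Derivation:
Beat 0 (L): throw ball1 h=6 -> lands@6:L; in-air after throw: [b1@6:L]
Beat 2 (L): throw ball2 h=7 -> lands@9:R; in-air after throw: [b1@6:L b2@9:R]
Beat 3 (R): throw ball3 h=9 -> lands@12:L; in-air after throw: [b1@6:L b2@9:R b3@12:L]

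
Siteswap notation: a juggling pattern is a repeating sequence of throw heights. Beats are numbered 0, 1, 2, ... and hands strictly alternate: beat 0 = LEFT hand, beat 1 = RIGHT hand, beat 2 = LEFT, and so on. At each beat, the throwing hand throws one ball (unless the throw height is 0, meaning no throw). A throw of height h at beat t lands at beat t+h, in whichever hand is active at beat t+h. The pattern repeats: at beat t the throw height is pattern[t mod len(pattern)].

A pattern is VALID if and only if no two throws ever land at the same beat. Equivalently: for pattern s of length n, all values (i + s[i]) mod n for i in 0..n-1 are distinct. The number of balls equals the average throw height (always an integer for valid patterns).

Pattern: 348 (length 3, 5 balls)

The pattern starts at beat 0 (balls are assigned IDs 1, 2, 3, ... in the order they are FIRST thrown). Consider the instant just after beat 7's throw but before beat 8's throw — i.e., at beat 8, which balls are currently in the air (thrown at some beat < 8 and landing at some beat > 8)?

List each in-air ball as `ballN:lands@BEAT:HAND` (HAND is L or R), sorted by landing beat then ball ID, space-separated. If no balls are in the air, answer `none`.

Answer: ball1:lands@9:R ball3:lands@10:L ball5:lands@11:R ball2:lands@13:R

Derivation:
Beat 0 (L): throw ball1 h=3 -> lands@3:R; in-air after throw: [b1@3:R]
Beat 1 (R): throw ball2 h=4 -> lands@5:R; in-air after throw: [b1@3:R b2@5:R]
Beat 2 (L): throw ball3 h=8 -> lands@10:L; in-air after throw: [b1@3:R b2@5:R b3@10:L]
Beat 3 (R): throw ball1 h=3 -> lands@6:L; in-air after throw: [b2@5:R b1@6:L b3@10:L]
Beat 4 (L): throw ball4 h=4 -> lands@8:L; in-air after throw: [b2@5:R b1@6:L b4@8:L b3@10:L]
Beat 5 (R): throw ball2 h=8 -> lands@13:R; in-air after throw: [b1@6:L b4@8:L b3@10:L b2@13:R]
Beat 6 (L): throw ball1 h=3 -> lands@9:R; in-air after throw: [b4@8:L b1@9:R b3@10:L b2@13:R]
Beat 7 (R): throw ball5 h=4 -> lands@11:R; in-air after throw: [b4@8:L b1@9:R b3@10:L b5@11:R b2@13:R]
Beat 8 (L): throw ball4 h=8 -> lands@16:L; in-air after throw: [b1@9:R b3@10:L b5@11:R b2@13:R b4@16:L]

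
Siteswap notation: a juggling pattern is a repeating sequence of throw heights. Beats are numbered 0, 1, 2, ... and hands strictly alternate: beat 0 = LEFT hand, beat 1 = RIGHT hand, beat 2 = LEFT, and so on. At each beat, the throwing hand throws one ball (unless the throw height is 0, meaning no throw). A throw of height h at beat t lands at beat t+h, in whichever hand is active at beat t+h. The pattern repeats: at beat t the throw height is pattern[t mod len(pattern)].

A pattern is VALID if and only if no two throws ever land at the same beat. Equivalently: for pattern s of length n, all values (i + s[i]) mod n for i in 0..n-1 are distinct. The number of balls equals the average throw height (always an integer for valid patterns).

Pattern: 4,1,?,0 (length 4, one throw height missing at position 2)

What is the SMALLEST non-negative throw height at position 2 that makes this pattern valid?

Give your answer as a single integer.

i=0: (0 + 4) mod 4 = 0
i=1: (1 + 1) mod 4 = 2
i=2: s[i]=? (unknown)
i=3: (3 + 0) mod 4 = 3
Known residues: [0, 2, 3]; need a permutation of 0..3, so missing residue r = 1
Need (2 + s) mod 4 = 1; smallest s = (1 - 2) mod 4 = 3

Answer: 3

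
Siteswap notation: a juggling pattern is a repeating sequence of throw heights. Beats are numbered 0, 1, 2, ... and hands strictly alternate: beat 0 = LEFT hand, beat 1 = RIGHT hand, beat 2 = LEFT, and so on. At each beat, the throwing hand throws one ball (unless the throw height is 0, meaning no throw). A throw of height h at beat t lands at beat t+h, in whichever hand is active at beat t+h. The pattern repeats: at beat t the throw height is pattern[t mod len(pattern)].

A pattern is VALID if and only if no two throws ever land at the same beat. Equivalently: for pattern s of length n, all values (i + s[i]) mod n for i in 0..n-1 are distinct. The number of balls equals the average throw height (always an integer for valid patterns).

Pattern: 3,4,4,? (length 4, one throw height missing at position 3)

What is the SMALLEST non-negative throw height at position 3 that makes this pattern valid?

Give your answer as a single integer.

i=0: (0 + 3) mod 4 = 3
i=1: (1 + 4) mod 4 = 1
i=2: (2 + 4) mod 4 = 2
i=3: s[i]=? (unknown)
Known residues: [1, 2, 3]; need a permutation of 0..3, so missing residue r = 0
Need (3 + s) mod 4 = 0; smallest s = (0 - 3) mod 4 = 1

Answer: 1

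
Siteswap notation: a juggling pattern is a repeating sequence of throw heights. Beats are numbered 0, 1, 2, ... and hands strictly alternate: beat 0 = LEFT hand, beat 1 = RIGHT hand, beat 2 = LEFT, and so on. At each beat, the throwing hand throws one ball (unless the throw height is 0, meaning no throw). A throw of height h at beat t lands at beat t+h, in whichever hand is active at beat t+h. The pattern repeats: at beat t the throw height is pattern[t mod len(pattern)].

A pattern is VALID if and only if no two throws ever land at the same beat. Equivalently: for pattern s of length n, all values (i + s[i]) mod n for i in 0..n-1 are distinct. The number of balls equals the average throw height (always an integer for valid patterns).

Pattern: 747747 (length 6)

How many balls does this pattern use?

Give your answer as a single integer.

Pattern = [7, 4, 7, 7, 4, 7], length n = 6
  position 0: throw height = 7, running sum = 7
  position 1: throw height = 4, running sum = 11
  position 2: throw height = 7, running sum = 18
  position 3: throw height = 7, running sum = 25
  position 4: throw height = 4, running sum = 29
  position 5: throw height = 7, running sum = 36
Total sum = 36; balls = sum / n = 36 / 6 = 6

Answer: 6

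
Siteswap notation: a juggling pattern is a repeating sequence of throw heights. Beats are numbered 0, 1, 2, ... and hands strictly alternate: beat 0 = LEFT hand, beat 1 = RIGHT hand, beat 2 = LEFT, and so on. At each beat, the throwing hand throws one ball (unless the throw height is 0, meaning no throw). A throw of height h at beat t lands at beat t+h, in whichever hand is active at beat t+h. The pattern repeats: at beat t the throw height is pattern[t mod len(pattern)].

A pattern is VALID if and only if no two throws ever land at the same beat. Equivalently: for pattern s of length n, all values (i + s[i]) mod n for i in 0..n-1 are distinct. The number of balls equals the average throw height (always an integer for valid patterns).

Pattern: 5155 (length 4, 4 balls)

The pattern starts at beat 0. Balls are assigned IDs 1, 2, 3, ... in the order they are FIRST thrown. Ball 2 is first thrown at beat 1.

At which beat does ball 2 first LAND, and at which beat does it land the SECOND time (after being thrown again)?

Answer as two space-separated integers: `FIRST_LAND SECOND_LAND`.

Beat 0 (L): throw ball1 h=5 -> lands@5:R; in-air after throw: [b1@5:R]
Beat 1 (R): throw ball2 h=1 -> lands@2:L; in-air after throw: [b2@2:L b1@5:R]
Beat 2 (L): throw ball2 h=5 -> lands@7:R; in-air after throw: [b1@5:R b2@7:R]
Beat 3 (R): throw ball3 h=5 -> lands@8:L; in-air after throw: [b1@5:R b2@7:R b3@8:L]
Beat 4 (L): throw ball4 h=5 -> lands@9:R; in-air after throw: [b1@5:R b2@7:R b3@8:L b4@9:R]
Beat 5 (R): throw ball1 h=1 -> lands@6:L; in-air after throw: [b1@6:L b2@7:R b3@8:L b4@9:R]
Beat 6 (L): throw ball1 h=5 -> lands@11:R; in-air after throw: [b2@7:R b3@8:L b4@9:R b1@11:R]
Beat 7 (R): throw ball2 h=5 -> lands@12:L; in-air after throw: [b3@8:L b4@9:R b1@11:R b2@12:L]
Ball 2: thrown@1 h=1 -> first land @2; rethrown@2 h=5 -> second land @7

Answer: 2 7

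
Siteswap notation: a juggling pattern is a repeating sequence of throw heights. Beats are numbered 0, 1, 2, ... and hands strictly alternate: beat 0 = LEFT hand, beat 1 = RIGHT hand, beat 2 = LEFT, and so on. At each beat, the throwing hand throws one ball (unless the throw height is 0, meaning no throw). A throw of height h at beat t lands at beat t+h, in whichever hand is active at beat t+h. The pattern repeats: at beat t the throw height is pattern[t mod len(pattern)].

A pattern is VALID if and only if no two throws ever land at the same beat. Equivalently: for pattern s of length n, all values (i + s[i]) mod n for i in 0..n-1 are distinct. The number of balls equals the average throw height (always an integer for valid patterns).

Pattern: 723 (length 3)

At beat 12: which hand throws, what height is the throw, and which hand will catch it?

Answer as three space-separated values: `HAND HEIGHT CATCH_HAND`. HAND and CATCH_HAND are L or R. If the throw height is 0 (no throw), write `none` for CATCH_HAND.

Answer: L 7 R

Derivation:
Beat 12: 12 mod 2 = 0, so hand = L
Throw height = pattern[12 mod 3] = pattern[0] = 7
Lands at beat 12+7=19, 19 mod 2 = 1, so catch hand = R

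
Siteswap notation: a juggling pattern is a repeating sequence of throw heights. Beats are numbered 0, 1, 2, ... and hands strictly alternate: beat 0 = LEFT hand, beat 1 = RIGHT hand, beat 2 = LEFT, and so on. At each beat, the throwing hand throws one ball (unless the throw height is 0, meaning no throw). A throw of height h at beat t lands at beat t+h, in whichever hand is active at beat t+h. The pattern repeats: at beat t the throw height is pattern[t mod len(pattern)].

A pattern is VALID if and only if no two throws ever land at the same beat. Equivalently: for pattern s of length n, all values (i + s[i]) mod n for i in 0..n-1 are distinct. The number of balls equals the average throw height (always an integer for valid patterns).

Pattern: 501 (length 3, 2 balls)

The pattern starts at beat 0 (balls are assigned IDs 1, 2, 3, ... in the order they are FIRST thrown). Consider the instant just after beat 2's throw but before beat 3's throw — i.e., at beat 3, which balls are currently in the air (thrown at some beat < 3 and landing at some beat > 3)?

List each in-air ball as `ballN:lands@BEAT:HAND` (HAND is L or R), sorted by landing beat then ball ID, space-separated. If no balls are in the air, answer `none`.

Beat 0 (L): throw ball1 h=5 -> lands@5:R; in-air after throw: [b1@5:R]
Beat 2 (L): throw ball2 h=1 -> lands@3:R; in-air after throw: [b2@3:R b1@5:R]
Beat 3 (R): throw ball2 h=5 -> lands@8:L; in-air after throw: [b1@5:R b2@8:L]

Answer: ball1:lands@5:R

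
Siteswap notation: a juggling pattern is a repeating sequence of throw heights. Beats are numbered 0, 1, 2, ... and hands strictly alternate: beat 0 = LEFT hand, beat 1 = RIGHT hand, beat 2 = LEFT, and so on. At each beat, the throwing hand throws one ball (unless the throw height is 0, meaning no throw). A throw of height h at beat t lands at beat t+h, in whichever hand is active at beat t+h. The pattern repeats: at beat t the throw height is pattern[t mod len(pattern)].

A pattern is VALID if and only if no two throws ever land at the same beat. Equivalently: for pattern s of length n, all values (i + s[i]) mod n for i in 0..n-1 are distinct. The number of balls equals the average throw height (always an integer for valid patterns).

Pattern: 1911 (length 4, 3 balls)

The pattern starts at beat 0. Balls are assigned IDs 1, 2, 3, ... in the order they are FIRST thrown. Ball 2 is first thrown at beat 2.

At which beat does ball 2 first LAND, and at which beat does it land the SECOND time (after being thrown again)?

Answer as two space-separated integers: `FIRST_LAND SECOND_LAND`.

Answer: 3 4

Derivation:
Beat 0 (L): throw ball1 h=1 -> lands@1:R; in-air after throw: [b1@1:R]
Beat 1 (R): throw ball1 h=9 -> lands@10:L; in-air after throw: [b1@10:L]
Beat 2 (L): throw ball2 h=1 -> lands@3:R; in-air after throw: [b2@3:R b1@10:L]
Beat 3 (R): throw ball2 h=1 -> lands@4:L; in-air after throw: [b2@4:L b1@10:L]
Beat 4 (L): throw ball2 h=1 -> lands@5:R; in-air after throw: [b2@5:R b1@10:L]
Ball 2: thrown@2 h=1 -> first land @3; rethrown@3 h=1 -> second land @4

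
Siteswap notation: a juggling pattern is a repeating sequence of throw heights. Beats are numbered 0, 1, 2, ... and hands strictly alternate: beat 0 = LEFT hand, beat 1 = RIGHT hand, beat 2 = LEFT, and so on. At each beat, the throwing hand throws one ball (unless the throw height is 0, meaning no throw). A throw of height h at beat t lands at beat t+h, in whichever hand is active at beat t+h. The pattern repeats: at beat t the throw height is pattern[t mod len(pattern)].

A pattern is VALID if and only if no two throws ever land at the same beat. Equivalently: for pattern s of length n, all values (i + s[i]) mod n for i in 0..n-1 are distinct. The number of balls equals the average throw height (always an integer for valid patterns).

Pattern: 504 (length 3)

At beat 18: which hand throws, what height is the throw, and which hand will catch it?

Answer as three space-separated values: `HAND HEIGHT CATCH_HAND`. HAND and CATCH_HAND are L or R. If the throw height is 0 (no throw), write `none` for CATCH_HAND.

Answer: L 5 R

Derivation:
Beat 18: 18 mod 2 = 0, so hand = L
Throw height = pattern[18 mod 3] = pattern[0] = 5
Lands at beat 18+5=23, 23 mod 2 = 1, so catch hand = R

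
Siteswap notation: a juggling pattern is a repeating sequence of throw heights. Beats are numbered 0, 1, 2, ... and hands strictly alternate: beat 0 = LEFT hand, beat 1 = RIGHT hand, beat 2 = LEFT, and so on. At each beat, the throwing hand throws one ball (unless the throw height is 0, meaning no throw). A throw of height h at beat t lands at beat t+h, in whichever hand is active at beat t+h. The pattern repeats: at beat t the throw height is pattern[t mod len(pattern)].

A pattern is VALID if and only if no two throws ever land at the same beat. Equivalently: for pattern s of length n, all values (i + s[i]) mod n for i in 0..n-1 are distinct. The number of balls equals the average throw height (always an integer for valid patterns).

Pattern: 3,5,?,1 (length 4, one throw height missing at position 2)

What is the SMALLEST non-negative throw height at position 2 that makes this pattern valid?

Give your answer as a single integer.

Answer: 3

Derivation:
i=0: (0 + 3) mod 4 = 3
i=1: (1 + 5) mod 4 = 2
i=2: s[i]=? (unknown)
i=3: (3 + 1) mod 4 = 0
Known residues: [0, 2, 3]; need a permutation of 0..3, so missing residue r = 1
Need (2 + s) mod 4 = 1; smallest s = (1 - 2) mod 4 = 3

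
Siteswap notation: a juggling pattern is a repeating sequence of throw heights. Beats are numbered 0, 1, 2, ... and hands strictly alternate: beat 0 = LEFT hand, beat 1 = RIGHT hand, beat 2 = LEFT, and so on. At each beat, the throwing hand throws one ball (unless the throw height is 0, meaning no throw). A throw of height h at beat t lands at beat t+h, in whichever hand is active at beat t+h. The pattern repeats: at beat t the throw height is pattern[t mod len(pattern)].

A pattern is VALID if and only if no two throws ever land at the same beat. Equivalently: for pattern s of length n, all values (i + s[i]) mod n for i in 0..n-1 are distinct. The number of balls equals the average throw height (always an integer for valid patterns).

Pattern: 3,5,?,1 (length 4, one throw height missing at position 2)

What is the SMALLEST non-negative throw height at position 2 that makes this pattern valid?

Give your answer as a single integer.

i=0: (0 + 3) mod 4 = 3
i=1: (1 + 5) mod 4 = 2
i=2: s[i]=? (unknown)
i=3: (3 + 1) mod 4 = 0
Known residues: [0, 2, 3]; need a permutation of 0..3, so missing residue r = 1
Need (2 + s) mod 4 = 1; smallest s = (1 - 2) mod 4 = 3

Answer: 3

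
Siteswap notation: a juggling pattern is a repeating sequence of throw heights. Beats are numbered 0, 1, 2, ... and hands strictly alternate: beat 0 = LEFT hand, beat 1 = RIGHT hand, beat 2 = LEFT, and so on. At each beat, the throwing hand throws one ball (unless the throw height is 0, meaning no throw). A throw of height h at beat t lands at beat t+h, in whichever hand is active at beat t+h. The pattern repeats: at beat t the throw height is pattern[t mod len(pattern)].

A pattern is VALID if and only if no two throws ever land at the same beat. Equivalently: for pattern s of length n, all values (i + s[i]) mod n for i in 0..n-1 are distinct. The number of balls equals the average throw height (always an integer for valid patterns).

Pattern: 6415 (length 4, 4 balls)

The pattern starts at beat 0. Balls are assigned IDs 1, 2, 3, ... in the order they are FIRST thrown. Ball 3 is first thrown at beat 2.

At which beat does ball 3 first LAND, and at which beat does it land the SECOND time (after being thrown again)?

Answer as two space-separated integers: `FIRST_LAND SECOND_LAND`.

Beat 0 (L): throw ball1 h=6 -> lands@6:L; in-air after throw: [b1@6:L]
Beat 1 (R): throw ball2 h=4 -> lands@5:R; in-air after throw: [b2@5:R b1@6:L]
Beat 2 (L): throw ball3 h=1 -> lands@3:R; in-air after throw: [b3@3:R b2@5:R b1@6:L]
Beat 3 (R): throw ball3 h=5 -> lands@8:L; in-air after throw: [b2@5:R b1@6:L b3@8:L]
Beat 4 (L): throw ball4 h=6 -> lands@10:L; in-air after throw: [b2@5:R b1@6:L b3@8:L b4@10:L]
Beat 5 (R): throw ball2 h=4 -> lands@9:R; in-air after throw: [b1@6:L b3@8:L b2@9:R b4@10:L]
Beat 6 (L): throw ball1 h=1 -> lands@7:R; in-air after throw: [b1@7:R b3@8:L b2@9:R b4@10:L]
Beat 7 (R): throw ball1 h=5 -> lands@12:L; in-air after throw: [b3@8:L b2@9:R b4@10:L b1@12:L]
Beat 8 (L): throw ball3 h=6 -> lands@14:L; in-air after throw: [b2@9:R b4@10:L b1@12:L b3@14:L]
Ball 3: thrown@2 h=1 -> first land @3; rethrown@3 h=5 -> second land @8

Answer: 3 8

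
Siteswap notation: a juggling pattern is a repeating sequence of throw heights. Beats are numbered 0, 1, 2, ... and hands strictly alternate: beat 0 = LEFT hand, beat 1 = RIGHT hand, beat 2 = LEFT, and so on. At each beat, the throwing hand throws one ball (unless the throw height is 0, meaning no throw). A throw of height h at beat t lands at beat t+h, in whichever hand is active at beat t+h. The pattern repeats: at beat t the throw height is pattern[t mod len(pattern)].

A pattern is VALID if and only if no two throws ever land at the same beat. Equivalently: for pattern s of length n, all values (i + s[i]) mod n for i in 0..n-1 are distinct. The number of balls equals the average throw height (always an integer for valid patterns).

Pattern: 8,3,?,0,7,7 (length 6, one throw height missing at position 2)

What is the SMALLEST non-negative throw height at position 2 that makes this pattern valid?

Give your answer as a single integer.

Answer: 5

Derivation:
i=0: (0 + 8) mod 6 = 2
i=1: (1 + 3) mod 6 = 4
i=2: s[i]=? (unknown)
i=3: (3 + 0) mod 6 = 3
i=4: (4 + 7) mod 6 = 5
i=5: (5 + 7) mod 6 = 0
Known residues: [0, 2, 3, 4, 5]; need a permutation of 0..5, so missing residue r = 1
Need (2 + s) mod 6 = 1; smallest s = (1 - 2) mod 6 = 5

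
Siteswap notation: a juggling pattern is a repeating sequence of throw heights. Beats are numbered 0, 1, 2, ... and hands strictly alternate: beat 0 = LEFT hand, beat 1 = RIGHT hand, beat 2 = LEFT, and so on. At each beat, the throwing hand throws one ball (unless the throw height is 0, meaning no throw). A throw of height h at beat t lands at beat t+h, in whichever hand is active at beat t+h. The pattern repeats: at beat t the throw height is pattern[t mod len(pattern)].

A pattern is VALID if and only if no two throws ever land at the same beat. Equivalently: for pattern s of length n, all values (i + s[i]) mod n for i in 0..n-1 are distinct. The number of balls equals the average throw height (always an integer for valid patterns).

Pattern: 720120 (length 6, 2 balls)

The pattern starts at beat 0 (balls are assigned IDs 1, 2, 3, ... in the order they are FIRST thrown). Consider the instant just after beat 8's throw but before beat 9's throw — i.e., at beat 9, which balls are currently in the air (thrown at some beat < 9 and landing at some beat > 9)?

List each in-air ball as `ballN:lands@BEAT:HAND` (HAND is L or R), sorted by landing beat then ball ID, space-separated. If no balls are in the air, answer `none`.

Answer: ball2:lands@13:R

Derivation:
Beat 0 (L): throw ball1 h=7 -> lands@7:R; in-air after throw: [b1@7:R]
Beat 1 (R): throw ball2 h=2 -> lands@3:R; in-air after throw: [b2@3:R b1@7:R]
Beat 3 (R): throw ball2 h=1 -> lands@4:L; in-air after throw: [b2@4:L b1@7:R]
Beat 4 (L): throw ball2 h=2 -> lands@6:L; in-air after throw: [b2@6:L b1@7:R]
Beat 6 (L): throw ball2 h=7 -> lands@13:R; in-air after throw: [b1@7:R b2@13:R]
Beat 7 (R): throw ball1 h=2 -> lands@9:R; in-air after throw: [b1@9:R b2@13:R]
Beat 9 (R): throw ball1 h=1 -> lands@10:L; in-air after throw: [b1@10:L b2@13:R]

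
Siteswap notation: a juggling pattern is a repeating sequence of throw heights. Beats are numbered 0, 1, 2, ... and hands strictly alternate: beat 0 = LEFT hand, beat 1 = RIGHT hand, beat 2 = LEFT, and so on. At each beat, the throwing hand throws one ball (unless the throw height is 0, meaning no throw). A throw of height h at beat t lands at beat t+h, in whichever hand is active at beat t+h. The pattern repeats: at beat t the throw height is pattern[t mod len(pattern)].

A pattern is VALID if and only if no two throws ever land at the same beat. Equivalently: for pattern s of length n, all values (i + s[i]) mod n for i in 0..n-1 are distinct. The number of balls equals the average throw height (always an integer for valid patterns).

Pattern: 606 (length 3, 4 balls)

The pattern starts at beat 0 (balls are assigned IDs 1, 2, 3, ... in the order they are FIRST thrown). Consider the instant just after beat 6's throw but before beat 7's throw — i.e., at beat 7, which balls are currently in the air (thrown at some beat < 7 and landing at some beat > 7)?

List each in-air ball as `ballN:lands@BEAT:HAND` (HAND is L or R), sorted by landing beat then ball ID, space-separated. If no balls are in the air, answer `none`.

Answer: ball2:lands@8:L ball3:lands@9:R ball4:lands@11:R ball1:lands@12:L

Derivation:
Beat 0 (L): throw ball1 h=6 -> lands@6:L; in-air after throw: [b1@6:L]
Beat 2 (L): throw ball2 h=6 -> lands@8:L; in-air after throw: [b1@6:L b2@8:L]
Beat 3 (R): throw ball3 h=6 -> lands@9:R; in-air after throw: [b1@6:L b2@8:L b3@9:R]
Beat 5 (R): throw ball4 h=6 -> lands@11:R; in-air after throw: [b1@6:L b2@8:L b3@9:R b4@11:R]
Beat 6 (L): throw ball1 h=6 -> lands@12:L; in-air after throw: [b2@8:L b3@9:R b4@11:R b1@12:L]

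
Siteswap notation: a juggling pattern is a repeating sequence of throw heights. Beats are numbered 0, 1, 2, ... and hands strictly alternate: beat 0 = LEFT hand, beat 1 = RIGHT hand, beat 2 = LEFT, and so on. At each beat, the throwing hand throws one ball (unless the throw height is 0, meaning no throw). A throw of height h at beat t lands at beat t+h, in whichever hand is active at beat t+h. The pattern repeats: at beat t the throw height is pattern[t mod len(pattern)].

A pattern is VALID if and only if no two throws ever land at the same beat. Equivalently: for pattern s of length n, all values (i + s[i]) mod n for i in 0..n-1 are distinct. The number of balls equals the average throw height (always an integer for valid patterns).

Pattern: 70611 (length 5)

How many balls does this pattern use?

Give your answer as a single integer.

Answer: 3

Derivation:
Pattern = [7, 0, 6, 1, 1], length n = 5
  position 0: throw height = 7, running sum = 7
  position 1: throw height = 0, running sum = 7
  position 2: throw height = 6, running sum = 13
  position 3: throw height = 1, running sum = 14
  position 4: throw height = 1, running sum = 15
Total sum = 15; balls = sum / n = 15 / 5 = 3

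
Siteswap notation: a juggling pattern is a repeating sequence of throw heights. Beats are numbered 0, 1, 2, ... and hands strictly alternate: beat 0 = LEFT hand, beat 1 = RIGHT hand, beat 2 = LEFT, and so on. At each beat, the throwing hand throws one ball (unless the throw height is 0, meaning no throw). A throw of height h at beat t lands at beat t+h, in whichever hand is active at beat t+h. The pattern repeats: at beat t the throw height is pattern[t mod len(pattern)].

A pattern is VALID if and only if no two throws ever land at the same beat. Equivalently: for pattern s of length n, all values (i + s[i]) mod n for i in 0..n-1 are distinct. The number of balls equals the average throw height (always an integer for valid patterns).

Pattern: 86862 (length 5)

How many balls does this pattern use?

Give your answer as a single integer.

Pattern = [8, 6, 8, 6, 2], length n = 5
  position 0: throw height = 8, running sum = 8
  position 1: throw height = 6, running sum = 14
  position 2: throw height = 8, running sum = 22
  position 3: throw height = 6, running sum = 28
  position 4: throw height = 2, running sum = 30
Total sum = 30; balls = sum / n = 30 / 5 = 6

Answer: 6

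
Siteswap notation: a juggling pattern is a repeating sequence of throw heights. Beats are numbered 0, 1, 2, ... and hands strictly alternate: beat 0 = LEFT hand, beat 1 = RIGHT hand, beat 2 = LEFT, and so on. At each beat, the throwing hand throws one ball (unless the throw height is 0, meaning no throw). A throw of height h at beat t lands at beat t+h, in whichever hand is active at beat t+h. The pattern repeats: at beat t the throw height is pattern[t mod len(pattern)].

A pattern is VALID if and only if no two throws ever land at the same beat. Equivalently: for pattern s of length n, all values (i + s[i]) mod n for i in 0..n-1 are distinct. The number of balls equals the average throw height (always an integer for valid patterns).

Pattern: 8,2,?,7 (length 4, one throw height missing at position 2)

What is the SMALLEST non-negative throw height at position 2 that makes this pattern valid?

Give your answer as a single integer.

i=0: (0 + 8) mod 4 = 0
i=1: (1 + 2) mod 4 = 3
i=2: s[i]=? (unknown)
i=3: (3 + 7) mod 4 = 2
Known residues: [0, 2, 3]; need a permutation of 0..3, so missing residue r = 1
Need (2 + s) mod 4 = 1; smallest s = (1 - 2) mod 4 = 3

Answer: 3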